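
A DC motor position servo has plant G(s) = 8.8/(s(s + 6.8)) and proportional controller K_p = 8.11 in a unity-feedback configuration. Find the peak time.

T_p = 0.406 s

From 1 + K_pG(s) = 0: s² + 6.8s + 71.37 = 0 ⇒ ω_n = 8.448, ζ = 0.4025.
Damped frequency ω_d = ω_n√(1−ζ²) = 7.734 rad/s, so peak time T_p = π/ω_d = 0.406 s.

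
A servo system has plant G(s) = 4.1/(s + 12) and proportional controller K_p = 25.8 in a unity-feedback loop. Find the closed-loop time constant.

τ = 0.00849 s

Closed-loop transfer function: T(s) = K_p·G(s)/(1 + K_p·G(s)) = 105.8/(s + 12 + 105.8) = 105.8/(s + 117.8).
Time constant τ = 1/117.8 = 0.00849 s.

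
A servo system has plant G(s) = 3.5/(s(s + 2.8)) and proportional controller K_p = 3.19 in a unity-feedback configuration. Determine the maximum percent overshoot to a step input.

The closed-loop denominator s² + 2.8s + 11.16 gives ω_n = √11.16 = 3.341 and ζ = 2.8/(2ω_n) = 0.419.
%OS = 100·exp(−πζ/√(1−ζ²)) = 100·exp(−π·0.419/√0.8245) = 23.5%.

23.5%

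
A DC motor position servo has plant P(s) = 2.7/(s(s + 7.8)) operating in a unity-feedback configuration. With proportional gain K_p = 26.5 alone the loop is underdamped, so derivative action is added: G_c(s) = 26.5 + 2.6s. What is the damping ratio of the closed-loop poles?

ζ = 0.876

Forward path: (26.5 + 2.6s)·2.7/(s(s+7.8)). The closed-loop characteristic equation is s² + (7.8 + 2.7·2.6)s + 2.7·26.5 = 0.
That is s² + 14.82s + 71.55 = 0, so ω_n = 8.459 rad/s and ζ = 14.82/(2·8.459) = 0.876.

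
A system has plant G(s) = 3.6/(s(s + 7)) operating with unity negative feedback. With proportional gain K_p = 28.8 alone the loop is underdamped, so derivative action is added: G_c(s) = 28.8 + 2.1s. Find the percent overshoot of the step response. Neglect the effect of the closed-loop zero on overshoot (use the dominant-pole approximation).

Forward path: (28.8 + 2.1s)·3.6/(s(s+7)). The closed-loop characteristic equation is s² + (7 + 3.6·2.1)s + 3.6·28.8 = 0.
That is s² + 14.56s + 103.7 = 0, so ω_n = 10.18 rad/s and ζ = 14.56/(2·10.18) = 0.715.
%OS = 100·exp(−πζ/√(1−ζ²)) = 4.03%.

4.03%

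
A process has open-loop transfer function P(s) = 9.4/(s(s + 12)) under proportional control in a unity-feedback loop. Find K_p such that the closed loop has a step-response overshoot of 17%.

From %OS = 100·exp(−πζ/√(1−ζ²)) = 17%, ζ = −ln(0.17)/√(π²+ln²(0.17)) = 0.4913.
Characteristic equation s² + 12s + 9.4K_p = 0 gives ζ = 12/(2√(9.4K_p)).
Setting ζ = 0.4913: √(9.4K_p) = 12/(2·0.4913) = 12.21, so K_p = 149.2/9.4 = 15.9.

K_p = 15.9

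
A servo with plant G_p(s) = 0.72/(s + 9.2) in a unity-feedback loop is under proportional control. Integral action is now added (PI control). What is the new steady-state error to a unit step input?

0

Adding integral action puts a pole at s = 0 in the forward path, raising the system type to 1; a type-1 loop has zero steady-state error to a step.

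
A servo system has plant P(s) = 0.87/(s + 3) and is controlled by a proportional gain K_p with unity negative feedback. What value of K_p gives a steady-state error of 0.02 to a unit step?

For a type-0 loop with proportional control, e_ss = 1/(1 + K_p·P(0)).
P(0) = 0.29. Require 1/(1 + K_p·0.29) = 0.02, so 1 + 0.29·K_p = 50.
K_p = (50 − 1)/0.29 = 169.

K_p = 169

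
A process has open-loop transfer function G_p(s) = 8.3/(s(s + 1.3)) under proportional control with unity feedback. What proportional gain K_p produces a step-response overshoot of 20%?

K_p = 0.245

From %OS = 100·exp(−πζ/√(1−ζ²)) = 20%, ζ = −ln(0.2)/√(π²+ln²(0.2)) = 0.4559.
Characteristic equation s² + 1.3s + 8.3K_p = 0 gives ζ = 1.3/(2√(8.3K_p)).
Setting ζ = 0.4559: √(8.3K_p) = 1.3/(2·0.4559) = 1.426, so K_p = 2.032/8.3 = 0.245.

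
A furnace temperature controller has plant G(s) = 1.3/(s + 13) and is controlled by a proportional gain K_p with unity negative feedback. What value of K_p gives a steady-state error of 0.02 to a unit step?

K_p = 490

The loop is type 0, so e_ss(step) = 1/(1 + K_pos) with K_pos = K_p·G(0).
G(0) = 0.1. Require 1/(1 + K_p·0.1) = 0.02, so 1 + 0.1·K_p = 50.
K_p = (50 − 1)/0.1 = 490.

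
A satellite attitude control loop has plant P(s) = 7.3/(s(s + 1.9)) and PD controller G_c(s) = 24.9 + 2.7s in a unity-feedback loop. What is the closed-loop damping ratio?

ζ = 0.801

Forward path: (24.9 + 2.7s)·7.3/(s(s+1.9)). The closed-loop characteristic equation is s² + (1.9 + 7.3·2.7)s + 7.3·24.9 = 0.
That is s² + 21.61s + 181.8 = 0, so ω_n = 13.48 rad/s and ζ = 21.61/(2·13.48) = 0.8014.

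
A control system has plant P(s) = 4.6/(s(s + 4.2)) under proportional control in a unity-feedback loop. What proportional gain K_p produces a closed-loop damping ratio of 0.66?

K_p = 2.2

Closed-loop characteristic equation: s² + 4.2s + K_p·4.6 = 0.
So ω_n = √(4.6K_p) and 2ζω_n = 4.2, giving ζ = 4.2/(2√(4.6K_p)).
Setting ζ = 0.66: √(4.6K_p) = 4.2/(2·0.66) = 3.182, so K_p = 10.12/4.6 = 2.2.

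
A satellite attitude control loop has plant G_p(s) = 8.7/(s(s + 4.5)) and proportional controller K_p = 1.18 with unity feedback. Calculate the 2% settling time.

T_s ≈ 1.78 s

The closed-loop denominator s² + 4.5s + 10.27 gives ω_n = √10.27 = 3.204 and ζ = 4.5/(2ω_n) = 0.7022.
2% settling time T_s ≈ 4/(ζω_n) = 4/2.25 = 1.78 s.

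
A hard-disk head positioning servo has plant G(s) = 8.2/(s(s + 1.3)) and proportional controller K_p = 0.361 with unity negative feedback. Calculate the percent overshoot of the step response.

From 1 + K_pG(s) = 0: s² + 1.3s + 2.96 = 0 ⇒ ω_n = 1.721, ζ = 0.3778.
%OS = 100·exp(−πζ/√(1−ζ²)) = 100·exp(−π·0.3778/√0.8573) = 27.8%.

27.8%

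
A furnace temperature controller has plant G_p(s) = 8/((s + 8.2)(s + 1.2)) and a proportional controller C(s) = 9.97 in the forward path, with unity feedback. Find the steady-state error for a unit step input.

The loop is type 0. Static position error constant K_pos = C(0)·G_p(0) = 9.97·0.813 = 8.106.
Steady-state error to a unit step: e_ss = 1/(1+K_pos) = 1/9.106 = 0.11.

0.11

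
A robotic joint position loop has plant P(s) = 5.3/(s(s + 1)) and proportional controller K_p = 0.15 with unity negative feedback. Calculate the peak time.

T_p = 4.26 s

Closed-loop characteristic equation: s² + 1s + 0.795 = 0, so ω_n = 0.8916 rad/s and ζ = 1/(2·0.8916) = 0.5608.
Damped frequency ω_d = ω_n√(1−ζ²) = 0.7382 rad/s, so peak time T_p = π/ω_d = 4.26 s.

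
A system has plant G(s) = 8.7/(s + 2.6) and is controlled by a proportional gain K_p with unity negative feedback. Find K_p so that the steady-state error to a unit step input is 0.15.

For a type-0 loop with proportional control, e_ss = 1/(1 + K_p·G(0)).
G(0) = 3.346. Require 1/(1 + K_p·3.346) = 0.15, so 1 + 3.346·K_p = 6.667.
K_p = (6.667 − 1)/3.346 = 1.69.

K_p = 1.69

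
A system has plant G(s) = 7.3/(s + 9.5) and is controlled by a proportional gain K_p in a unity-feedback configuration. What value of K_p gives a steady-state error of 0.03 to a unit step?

Steady-state error for a unit step on this type-0 loop is 1/(1 + K_p·G(0)).
G(0) = 0.7684. Require 1/(1 + K_p·0.7684) = 0.03, so 1 + 0.7684·K_p = 33.33.
K_p = (33.33 − 1)/0.7684 = 42.1.

K_p = 42.1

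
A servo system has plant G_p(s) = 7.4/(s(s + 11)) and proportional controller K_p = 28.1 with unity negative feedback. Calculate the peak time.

From 1 + K_pG_p(s) = 0: s² + 11s + 207.9 = 0 ⇒ ω_n = 14.42, ζ = 0.3814.
Damped frequency ω_d = ω_n√(1−ζ²) = 13.33 rad/s, so peak time T_p = π/ω_d = 0.236 s.

T_p = 0.236 s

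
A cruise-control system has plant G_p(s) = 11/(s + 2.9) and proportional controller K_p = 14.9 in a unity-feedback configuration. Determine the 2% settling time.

Closed-loop transfer function: T(s) = K_p·G_p(s)/(1 + K_p·G_p(s)) = 163.9/(s + 2.9 + 163.9) = 163.9/(s + 166.8).
Time constant τ = 1/166.8 = 0.005995 s, so the 2% settling time is about 4τ = 0.024 s.

T_s ≈ 0.024 s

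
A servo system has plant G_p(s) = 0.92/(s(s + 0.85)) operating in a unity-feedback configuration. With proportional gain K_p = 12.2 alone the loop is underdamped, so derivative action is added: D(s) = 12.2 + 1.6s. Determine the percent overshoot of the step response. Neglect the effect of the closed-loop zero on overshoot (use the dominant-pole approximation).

Forward path: (12.2 + 1.6s)·0.92/(s(s+0.85)). The closed-loop characteristic equation is s² + (0.85 + 0.92·1.6)s + 0.92·12.2 = 0.
That is s² + 2.322s + 11.22 = 0, so ω_n = 3.35 rad/s and ζ = 2.322/(2·3.35) = 0.3465.
%OS = 100·exp(−πζ/√(1−ζ²)) = 31.3%.

31.3%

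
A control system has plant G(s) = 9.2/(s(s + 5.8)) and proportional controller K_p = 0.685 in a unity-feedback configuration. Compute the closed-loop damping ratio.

With unity feedback the closed-loop characteristic equation is s² + 5.8s + 0.685·9.2 = s² + 5.8s + 6.302 = 0.
So ω_n² = 6.302 ⇒ ω_n = 2.51 rad/s, and ζ = 5.8/(2ω_n) = 1.16.

ζ = 1.16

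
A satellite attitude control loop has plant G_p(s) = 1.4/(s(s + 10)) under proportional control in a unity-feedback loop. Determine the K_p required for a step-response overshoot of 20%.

K_p = 85.9

From %OS = 100·exp(−πζ/√(1−ζ²)) = 20%, ζ = −ln(0.2)/√(π²+ln²(0.2)) = 0.4559.
Characteristic equation s² + 10s + 1.4K_p = 0 gives ζ = 10/(2√(1.4K_p)).
Setting ζ = 0.4559: √(1.4K_p) = 10/(2·0.4559) = 10.97, so K_p = 120.3/1.4 = 85.9.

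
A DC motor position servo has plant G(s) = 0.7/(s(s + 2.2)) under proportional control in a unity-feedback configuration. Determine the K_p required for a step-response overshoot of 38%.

K_p = 20

From %OS = 100·exp(−πζ/√(1−ζ²)) = 38%, ζ = −ln(0.38)/√(π²+ln²(0.38)) = 0.2943.
Characteristic equation s² + 2.2s + 0.7K_p = 0 gives ζ = 2.2/(2√(0.7K_p)).
Setting ζ = 0.2943: √(0.7K_p) = 2.2/(2·0.2943) = 3.737, so K_p = 13.97/0.7 = 20.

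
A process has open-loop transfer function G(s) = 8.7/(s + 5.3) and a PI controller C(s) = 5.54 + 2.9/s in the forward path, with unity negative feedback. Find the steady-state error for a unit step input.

The open loop C(s)G(s) has a pole at the origin (type 1), so the static position error constant is infinite and e_ss = 1/(1+∞) = 0.

0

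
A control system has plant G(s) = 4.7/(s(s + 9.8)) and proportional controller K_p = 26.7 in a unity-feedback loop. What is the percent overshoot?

21.7%

Closed-loop characteristic equation: s² + 9.8s + 125.5 = 0, so ω_n = 11.2 rad/s and ζ = 9.8/(2·11.2) = 0.4374.
%OS = 100·exp(−πζ/√(1−ζ²)) = 100·exp(−π·0.4374/√0.8087) = 21.7%.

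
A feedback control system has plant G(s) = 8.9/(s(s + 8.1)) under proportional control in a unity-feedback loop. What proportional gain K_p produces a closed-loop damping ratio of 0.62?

K_p = 4.79

Closed-loop characteristic equation: s² + 8.1s + K_p·8.9 = 0.
So ω_n = √(8.9K_p) and 2ζω_n = 8.1, giving ζ = 8.1/(2√(8.9K_p)).
Setting ζ = 0.62: √(8.9K_p) = 8.1/(2·0.62) = 6.532, so K_p = 42.67/8.9 = 4.79.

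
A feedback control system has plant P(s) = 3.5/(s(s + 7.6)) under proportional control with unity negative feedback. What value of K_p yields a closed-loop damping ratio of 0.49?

K_p = 17.2

Closed-loop characteristic equation: s² + 7.6s + K_p·3.5 = 0.
So ω_n = √(3.5K_p) and 2ζω_n = 7.6, giving ζ = 7.6/(2√(3.5K_p)).
Setting ζ = 0.49: √(3.5K_p) = 7.6/(2·0.49) = 7.755, so K_p = 60.14/3.5 = 17.2.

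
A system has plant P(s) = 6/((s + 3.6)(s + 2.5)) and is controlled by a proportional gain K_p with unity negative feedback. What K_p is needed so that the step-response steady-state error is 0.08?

The loop is type 0, so e_ss(step) = 1/(1 + K_pos) with K_pos = K_p·P(0).
P(0) = 0.6667. Require 1/(1 + K_p·0.6667) = 0.08, so 1 + 0.6667·K_p = 12.5.
K_p = (12.5 − 1)/0.6667 = 17.2.

K_p = 17.2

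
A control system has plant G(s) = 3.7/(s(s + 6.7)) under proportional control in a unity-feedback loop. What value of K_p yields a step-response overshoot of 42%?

K_p = 42.8

From %OS = 100·exp(−πζ/√(1−ζ²)) = 42%, ζ = −ln(0.42)/√(π²+ln²(0.42)) = 0.2662.
Characteristic equation s² + 6.7s + 3.7K_p = 0 gives ζ = 6.7/(2√(3.7K_p)).
Setting ζ = 0.2662: √(3.7K_p) = 6.7/(2·0.2662) = 12.59, so K_p = 158.4/3.7 = 42.8.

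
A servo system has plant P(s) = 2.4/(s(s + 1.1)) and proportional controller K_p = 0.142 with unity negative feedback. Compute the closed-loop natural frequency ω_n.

ω_n = 0.584 rad/s

With unity feedback the closed-loop characteristic equation is s² + 1.1s + 0.142·2.4 = s² + 1.1s + 0.3408 = 0.
Matching s² + 2ζω_n s + ω_n²: ω_n = √0.3408 = 0.5838 rad/s and 2ζω_n = 1.1, so ζ = 1.1/(2·0.5838) = 0.942.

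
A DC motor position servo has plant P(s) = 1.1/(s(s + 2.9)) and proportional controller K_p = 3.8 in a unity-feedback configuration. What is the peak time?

From 1 + K_pP(s) = 0: s² + 2.9s + 4.18 = 0 ⇒ ω_n = 2.045, ζ = 0.7092.
Damped frequency ω_d = ω_n√(1−ζ²) = 1.441 rad/s, so peak time T_p = π/ω_d = 2.18 s.

T_p = 2.18 s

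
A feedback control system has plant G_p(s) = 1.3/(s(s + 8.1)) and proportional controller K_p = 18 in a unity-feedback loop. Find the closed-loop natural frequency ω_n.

ω_n = 4.84 rad/s

With unity feedback the closed-loop characteristic equation is s² + 8.1s + 18·1.3 = s² + 8.1s + 23.4 = 0.
So ω_n² = 23.4 ⇒ ω_n = 4.837 rad/s, and ζ = 8.1/(2ω_n) = 0.837.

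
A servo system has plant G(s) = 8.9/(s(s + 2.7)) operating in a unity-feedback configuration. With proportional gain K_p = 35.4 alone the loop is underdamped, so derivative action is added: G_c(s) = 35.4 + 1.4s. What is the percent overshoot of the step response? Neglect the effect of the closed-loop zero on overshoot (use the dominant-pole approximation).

22.7%

Forward path: (35.4 + 1.4s)·8.9/(s(s+2.7)). The closed-loop characteristic equation is s² + (2.7 + 8.9·1.4)s + 8.9·35.4 = 0.
That is s² + 15.16s + 315.1 = 0, so ω_n = 17.75 rad/s and ζ = 15.16/(2·17.75) = 0.427.
%OS = 100·exp(−πζ/√(1−ζ²)) = 22.7%.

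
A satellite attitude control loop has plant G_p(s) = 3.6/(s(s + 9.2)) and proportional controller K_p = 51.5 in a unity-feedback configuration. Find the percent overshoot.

32.4%

Closed-loop characteristic equation: s² + 9.2s + 185.4 = 0, so ω_n = 13.62 rad/s and ζ = 9.2/(2·13.62) = 0.3378.
%OS = 100·exp(−πζ/√(1−ζ²)) = 100·exp(−π·0.3378/√0.8859) = 32.4%.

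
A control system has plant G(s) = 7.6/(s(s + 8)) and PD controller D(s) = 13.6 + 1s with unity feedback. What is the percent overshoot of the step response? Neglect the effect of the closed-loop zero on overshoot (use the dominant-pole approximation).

2.33%

Forward path: (13.6 + 1s)·7.6/(s(s+8)). The closed-loop characteristic equation is s² + (8 + 7.6·1)s + 7.6·13.6 = 0.
That is s² + 15.6s + 103.4 = 0, so ω_n = 10.17 rad/s and ζ = 15.6/(2·10.17) = 0.7672.
%OS = 100·exp(−πζ/√(1−ζ²)) = 2.33%.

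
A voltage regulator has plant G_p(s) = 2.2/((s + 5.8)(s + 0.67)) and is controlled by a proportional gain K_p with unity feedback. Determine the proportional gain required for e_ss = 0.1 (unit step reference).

Steady-state error for a unit step on this type-0 loop is 1/(1 + K_p·G_p(0)).
G_p(0) = 0.5661. Require 1/(1 + K_p·0.5661) = 0.1, so 1 + 0.5661·K_p = 10.
K_p = (10 − 1)/0.5661 = 15.9.

K_p = 15.9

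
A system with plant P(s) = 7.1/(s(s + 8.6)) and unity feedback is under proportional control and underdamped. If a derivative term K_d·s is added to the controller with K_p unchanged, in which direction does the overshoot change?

The derivative term adds K·K_d to the s-coefficient of the characteristic equation, raising 2ζω_n while ω_n is unchanged; ζ increases, so overshoot decreases.

decrease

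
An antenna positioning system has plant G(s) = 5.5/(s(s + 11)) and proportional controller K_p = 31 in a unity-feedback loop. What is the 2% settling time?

T_s ≈ 0.727 s

Closed-loop characteristic equation: s² + 11s + 170.5 = 0, so ω_n = 13.06 rad/s and ζ = 11/(2·13.06) = 0.4212.
2% settling time T_s ≈ 4/(ζω_n) = 4/5.5 = 0.727 s.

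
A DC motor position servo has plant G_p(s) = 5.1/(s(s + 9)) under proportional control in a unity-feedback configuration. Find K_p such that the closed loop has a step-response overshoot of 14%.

K_p = 14.1

From %OS = 100·exp(−πζ/√(1−ζ²)) = 14%, ζ = −ln(0.14)/√(π²+ln²(0.14)) = 0.5305.
Characteristic equation s² + 9s + 5.1K_p = 0 gives ζ = 9/(2√(5.1K_p)).
Setting ζ = 0.5305: √(5.1K_p) = 9/(2·0.5305) = 8.482, so K_p = 71.95/5.1 = 14.1.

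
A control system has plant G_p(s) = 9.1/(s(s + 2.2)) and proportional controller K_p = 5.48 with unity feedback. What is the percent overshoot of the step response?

Closed-loop characteristic equation: s² + 2.2s + 49.87 = 0, so ω_n = 7.062 rad/s and ζ = 2.2/(2·7.062) = 0.1558.
%OS = 100·exp(−πζ/√(1−ζ²)) = 100·exp(−π·0.1558/√0.9757) = 60.9%.

60.9%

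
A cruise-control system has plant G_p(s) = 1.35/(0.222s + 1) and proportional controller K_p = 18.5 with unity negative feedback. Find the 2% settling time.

T_s ≈ 0.0342 s

Closed loop: T(s) = K_p·G_p/(1+K_p·G_p) = 24.98/(0.222s + 1 + 24.98), with pole at s = −(1 + 24.98)/0.222 = −117.
τ = 1/117 = 0.008547 s, so 2% settling time ≈ 4τ = 0.0342 s.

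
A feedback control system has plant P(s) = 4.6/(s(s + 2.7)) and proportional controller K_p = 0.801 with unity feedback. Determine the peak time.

T_p = 2.3 s

Closed-loop characteristic equation: s² + 2.7s + 3.685 = 0, so ω_n = 1.92 rad/s and ζ = 2.7/(2·1.92) = 0.7033.
Damped frequency ω_d = ω_n√(1−ζ²) = 1.365 rad/s, so peak time T_p = π/ω_d = 2.3 s.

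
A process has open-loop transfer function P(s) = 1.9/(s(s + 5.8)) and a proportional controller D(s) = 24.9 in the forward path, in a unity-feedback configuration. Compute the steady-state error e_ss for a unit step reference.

0

The open loop D(s)P(s) has a pole at the origin (type 1), so the static position error constant is infinite and e_ss = 1/(1+∞) = 0.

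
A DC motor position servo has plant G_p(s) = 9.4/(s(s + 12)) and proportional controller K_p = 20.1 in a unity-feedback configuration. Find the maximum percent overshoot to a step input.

Closed-loop characteristic equation: s² + 12s + 188.9 = 0, so ω_n = 13.75 rad/s and ζ = 12/(2·13.75) = 0.4365.
%OS = 100·exp(−πζ/√(1−ζ²)) = 100·exp(−π·0.4365/√0.8095) = 21.8%.

21.8%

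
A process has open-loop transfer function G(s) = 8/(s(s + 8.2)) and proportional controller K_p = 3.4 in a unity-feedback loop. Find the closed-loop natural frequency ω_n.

ω_n = 5.22 rad/s

With unity feedback the closed-loop characteristic equation is s² + 8.2s + 3.4·8 = s² + 8.2s + 27.2 = 0.
Matching s² + 2ζω_n s + ω_n²: ω_n = √27.2 = 5.215 rad/s and 2ζω_n = 8.2, so ζ = 8.2/(2·5.215) = 0.786.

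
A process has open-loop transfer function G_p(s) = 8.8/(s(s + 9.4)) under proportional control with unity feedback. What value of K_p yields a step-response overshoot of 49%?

K_p = 51.2

From %OS = 100·exp(−πζ/√(1−ζ²)) = 49%, ζ = −ln(0.49)/√(π²+ln²(0.49)) = 0.2214.
Characteristic equation s² + 9.4s + 8.8K_p = 0 gives ζ = 9.4/(2√(8.8K_p)).
Setting ζ = 0.2214: √(8.8K_p) = 9.4/(2·0.2214) = 21.23, so K_p = 450.5/8.8 = 51.2.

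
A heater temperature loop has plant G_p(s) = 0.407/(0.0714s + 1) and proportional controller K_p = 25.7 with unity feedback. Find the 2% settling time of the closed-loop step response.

Closed loop: T(s) = K_p·G_p/(1+K_p·G_p) = 10.46/(0.0714s + 1 + 10.46), with pole at s = −(1 + 10.46)/0.0714 = −160.5.
τ = 1/160.5 = 0.00623 s, so 2% settling time ≈ 4τ = 0.0249 s.

T_s ≈ 0.0249 s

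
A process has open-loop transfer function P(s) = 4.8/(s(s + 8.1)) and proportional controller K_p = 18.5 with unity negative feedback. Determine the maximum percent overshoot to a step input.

22.4%

The closed-loop denominator s² + 8.1s + 88.8 gives ω_n = √88.8 = 9.423 and ζ = 8.1/(2ω_n) = 0.4298.
%OS = 100·exp(−πζ/√(1−ζ²)) = 100·exp(−π·0.4298/√0.8153) = 22.4%.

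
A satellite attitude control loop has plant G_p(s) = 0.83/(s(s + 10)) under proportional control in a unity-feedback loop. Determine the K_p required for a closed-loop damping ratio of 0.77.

Closed-loop characteristic equation: s² + 10s + K_p·0.83 = 0.
So ω_n = √(0.83K_p) and 2ζω_n = 10, giving ζ = 10/(2√(0.83K_p)).
Setting ζ = 0.77: √(0.83K_p) = 10/(2·0.77) = 6.494, so K_p = 42.17/0.83 = 50.8.

K_p = 50.8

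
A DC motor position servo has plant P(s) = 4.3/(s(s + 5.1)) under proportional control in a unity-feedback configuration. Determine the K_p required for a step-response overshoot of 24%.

From %OS = 100·exp(−πζ/√(1−ζ²)) = 24%, ζ = −ln(0.24)/√(π²+ln²(0.24)) = 0.4136.
Characteristic equation s² + 5.1s + 4.3K_p = 0 gives ζ = 5.1/(2√(4.3K_p)).
Setting ζ = 0.4136: √(4.3K_p) = 5.1/(2·0.4136) = 6.166, so K_p = 38.01/4.3 = 8.84.

K_p = 8.84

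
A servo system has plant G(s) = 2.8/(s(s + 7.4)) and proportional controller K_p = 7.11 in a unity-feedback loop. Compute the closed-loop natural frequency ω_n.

With unity feedback the closed-loop characteristic equation is s² + 7.4s + 7.11·2.8 = s² + 7.4s + 19.91 = 0.
So ω_n² = 19.91 ⇒ ω_n = 4.462 rad/s, and ζ = 7.4/(2ω_n) = 0.829.

ω_n = 4.46 rad/s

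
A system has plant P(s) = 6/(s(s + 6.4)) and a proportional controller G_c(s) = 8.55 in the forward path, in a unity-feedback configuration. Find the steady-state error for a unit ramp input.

The loop has one pole at the origin (type 1). Velocity error constant K_v = lim_{s→0} s·G_c(s)P(s) = 8.55·6/6.4 = 8.016.
Steady-state error to a unit ramp: e_ss = 1/K_v = 0.125.

0.125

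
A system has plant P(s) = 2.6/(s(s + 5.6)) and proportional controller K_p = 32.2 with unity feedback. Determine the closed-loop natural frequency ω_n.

ω_n = 9.15 rad/s

1 + K_p·P(s) = 0 gives s² + 5.6s + 83.72 = 0.
Matching s² + 2ζω_n s + ω_n²: ω_n = √83.72 = 9.15 rad/s and 2ζω_n = 5.6, so ζ = 5.6/(2·9.15) = 0.306.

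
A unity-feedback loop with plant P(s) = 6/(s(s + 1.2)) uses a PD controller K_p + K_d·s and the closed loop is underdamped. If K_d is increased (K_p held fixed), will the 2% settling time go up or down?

decrease

Characteristic equation s² + (1.2 + 6K_d)s + 6K_p = 0: raising K_d increases ζω_n = (1.2+6K_d)/2 while the loop stays underdamped, so T_s ≈ 4/(ζω_n) decreases.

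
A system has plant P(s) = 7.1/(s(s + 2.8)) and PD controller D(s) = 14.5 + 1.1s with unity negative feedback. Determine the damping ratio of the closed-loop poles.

Forward path: (14.5 + 1.1s)·7.1/(s(s+2.8)). The closed-loop characteristic equation is s² + (2.8 + 7.1·1.1)s + 7.1·14.5 = 0.
That is s² + 10.61s + 102.9 = 0, so ω_n = 10.15 rad/s and ζ = 10.61/(2·10.15) = 0.5228.

ζ = 0.523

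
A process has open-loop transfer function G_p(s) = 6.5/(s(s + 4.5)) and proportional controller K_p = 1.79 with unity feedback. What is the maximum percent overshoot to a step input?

6.35%

The closed-loop denominator s² + 4.5s + 11.63 gives ω_n = √11.63 = 3.411 and ζ = 4.5/(2ω_n) = 0.6596.
%OS = 100·exp(−πζ/√(1−ζ²)) = 100·exp(−π·0.6596/√0.5649) = 6.35%.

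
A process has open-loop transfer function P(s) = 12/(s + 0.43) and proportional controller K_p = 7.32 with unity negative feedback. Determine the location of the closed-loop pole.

s = -88.27

Closed-loop transfer function: T(s) = K_p·P(s)/(1 + K_p·P(s)) = 87.84/(s + 0.43 + 87.84) = 87.84/(s + 88.27).
The closed-loop pole is at s = −88.27.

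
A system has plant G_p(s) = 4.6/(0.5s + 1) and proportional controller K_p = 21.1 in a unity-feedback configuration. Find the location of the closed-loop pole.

Closed loop: T(s) = K_p·G_p/(1+K_p·G_p) = 97.06/(0.5s + 1 + 97.06), with pole at s = −(1 + 97.06)/0.5 = −196.1.

s = -196.1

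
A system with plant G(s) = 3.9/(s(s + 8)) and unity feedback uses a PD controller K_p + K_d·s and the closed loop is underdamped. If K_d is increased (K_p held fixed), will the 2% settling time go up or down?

Characteristic equation s² + (8 + 3.9K_d)s + 3.9K_p = 0: raising K_d increases ζω_n = (8+3.9K_d)/2 while the loop stays underdamped, so T_s ≈ 4/(ζω_n) decreases.

decrease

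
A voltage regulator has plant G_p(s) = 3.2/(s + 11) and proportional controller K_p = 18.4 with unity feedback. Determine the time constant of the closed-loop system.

Closed-loop transfer function: T(s) = K_p·G_p(s)/(1 + K_p·G_p(s)) = 58.88/(s + 11 + 58.88) = 58.88/(s + 69.88).
Time constant τ = 1/69.88 = 0.0143 s.

τ = 0.0143 s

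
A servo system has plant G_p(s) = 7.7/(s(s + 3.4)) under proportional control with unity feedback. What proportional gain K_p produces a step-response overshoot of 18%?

From %OS = 100·exp(−πζ/√(1−ζ²)) = 18%, ζ = −ln(0.18)/√(π²+ln²(0.18)) = 0.4791.
Characteristic equation s² + 3.4s + 7.7K_p = 0 gives ζ = 3.4/(2√(7.7K_p)).
Setting ζ = 0.4791: √(7.7K_p) = 3.4/(2·0.4791) = 3.548, so K_p = 12.59/7.7 = 1.64.

K_p = 1.64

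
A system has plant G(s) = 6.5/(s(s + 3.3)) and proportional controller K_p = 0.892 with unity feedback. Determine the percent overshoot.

Closed-loop characteristic equation: s² + 3.3s + 5.798 = 0, so ω_n = 2.408 rad/s and ζ = 3.3/(2·2.408) = 0.6852.
%OS = 100·exp(−πζ/√(1−ζ²)) = 100·exp(−π·0.6852/√0.5304) = 5.2%.

5.2%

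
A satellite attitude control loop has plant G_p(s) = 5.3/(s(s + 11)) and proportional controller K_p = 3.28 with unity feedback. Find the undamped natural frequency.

ω_n = 4.17 rad/s

With unity feedback the closed-loop characteristic equation is s² + 11s + 3.28·5.3 = s² + 11s + 17.38 = 0.
Matching s² + 2ζω_n s + ω_n²: ω_n = √17.38 = 4.169 rad/s and 2ζω_n = 11, so ζ = 11/(2·4.169) = 1.32.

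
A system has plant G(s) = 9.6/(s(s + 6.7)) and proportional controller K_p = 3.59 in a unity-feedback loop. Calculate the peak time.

T_p = 0.652 s

Closed-loop characteristic equation: s² + 6.7s + 34.46 = 0, so ω_n = 5.871 rad/s and ζ = 6.7/(2·5.871) = 0.5706.
Damped frequency ω_d = ω_n√(1−ζ²) = 4.821 rad/s, so peak time T_p = π/ω_d = 0.652 s.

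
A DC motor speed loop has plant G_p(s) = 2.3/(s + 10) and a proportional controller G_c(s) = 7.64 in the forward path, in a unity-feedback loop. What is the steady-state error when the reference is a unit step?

0.363

The loop is type 0. Static position error constant K_pos = G_c(0)·G_p(0) = 7.64·0.23 = 1.757.
Steady-state error to a unit step: e_ss = 1/(1+K_pos) = 1/2.757 = 0.363.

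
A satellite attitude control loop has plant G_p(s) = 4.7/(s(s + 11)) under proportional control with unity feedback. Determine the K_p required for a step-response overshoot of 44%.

K_p = 101

From %OS = 100·exp(−πζ/√(1−ζ²)) = 44%, ζ = −ln(0.44)/√(π²+ln²(0.44)) = 0.2528.
Characteristic equation s² + 11s + 4.7K_p = 0 gives ζ = 11/(2√(4.7K_p)).
Setting ζ = 0.2528: √(4.7K_p) = 11/(2·0.2528) = 21.75, so K_p = 473.2/4.7 = 101.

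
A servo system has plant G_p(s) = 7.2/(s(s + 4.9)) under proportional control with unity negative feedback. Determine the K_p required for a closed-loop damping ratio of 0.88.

K_p = 1.08

Closed-loop characteristic equation: s² + 4.9s + K_p·7.2 = 0.
So ω_n = √(7.2K_p) and 2ζω_n = 4.9, giving ζ = 4.9/(2√(7.2K_p)).
Setting ζ = 0.88: √(7.2K_p) = 4.9/(2·0.88) = 2.784, so K_p = 7.751/7.2 = 1.08.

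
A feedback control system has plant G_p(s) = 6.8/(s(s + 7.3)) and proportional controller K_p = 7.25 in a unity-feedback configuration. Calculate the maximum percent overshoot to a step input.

From 1 + K_pG_p(s) = 0: s² + 7.3s + 49.3 = 0 ⇒ ω_n = 7.021, ζ = 0.5198.
%OS = 100·exp(−πζ/√(1−ζ²)) = 100·exp(−π·0.5198/√0.7298) = 14.8%.

14.8%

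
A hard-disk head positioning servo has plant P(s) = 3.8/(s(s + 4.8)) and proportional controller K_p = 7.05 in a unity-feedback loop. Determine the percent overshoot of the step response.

19.3%

The closed-loop denominator s² + 4.8s + 26.79 gives ω_n = √26.79 = 5.176 and ζ = 4.8/(2ω_n) = 0.4637.
%OS = 100·exp(−πζ/√(1−ζ²)) = 100·exp(−π·0.4637/√0.785) = 19.3%.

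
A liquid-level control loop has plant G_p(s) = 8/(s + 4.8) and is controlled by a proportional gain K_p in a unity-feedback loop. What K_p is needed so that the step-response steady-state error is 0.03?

The loop is type 0, so e_ss(step) = 1/(1 + K_pos) with K_pos = K_p·G_p(0).
G_p(0) = 1.667. Require 1/(1 + K_p·1.667) = 0.03, so 1 + 1.667·K_p = 33.33.
K_p = (33.33 − 1)/1.667 = 19.4.

K_p = 19.4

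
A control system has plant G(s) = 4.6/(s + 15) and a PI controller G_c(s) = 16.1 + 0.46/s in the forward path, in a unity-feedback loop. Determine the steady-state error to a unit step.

The open loop G_c(s)G(s) has a pole at the origin (type 1), so the static position error constant is infinite and e_ss = 1/(1+∞) = 0.

0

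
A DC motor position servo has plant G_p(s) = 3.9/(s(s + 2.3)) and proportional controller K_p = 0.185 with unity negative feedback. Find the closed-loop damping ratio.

1 + K_p·G_p(s) = 0 gives s² + 2.3s + 0.7215 = 0.
Matching s² + 2ζω_n s + ω_n²: ω_n = √0.7215 = 0.8494 rad/s and 2ζω_n = 2.3, so ζ = 2.3/(2·0.8494) = 1.35.

ζ = 1.35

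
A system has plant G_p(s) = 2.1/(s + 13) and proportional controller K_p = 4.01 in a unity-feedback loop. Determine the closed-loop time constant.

τ = 0.0467 s

Closed-loop transfer function: T(s) = K_p·G_p(s)/(1 + K_p·G_p(s)) = 8.421/(s + 13 + 8.421) = 8.421/(s + 21.42).
Time constant τ = 1/21.42 = 0.0467 s.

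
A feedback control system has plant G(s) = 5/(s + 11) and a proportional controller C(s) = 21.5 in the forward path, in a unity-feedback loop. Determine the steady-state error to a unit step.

0.0928

The loop is type 0. Static position error constant K_pos = C(0)·G(0) = 21.5·0.4545 = 9.773.
Steady-state error to a unit step: e_ss = 1/(1+K_pos) = 1/10.77 = 0.0928.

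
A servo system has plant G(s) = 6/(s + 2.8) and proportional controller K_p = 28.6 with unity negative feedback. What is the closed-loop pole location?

s = -174.4

Closed-loop transfer function: T(s) = K_p·G(s)/(1 + K_p·G(s)) = 171.6/(s + 2.8 + 171.6) = 171.6/(s + 174.4).
The closed-loop pole is at s = −174.4.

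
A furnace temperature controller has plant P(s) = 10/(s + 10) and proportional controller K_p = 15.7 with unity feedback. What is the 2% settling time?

Closed-loop transfer function: T(s) = K_p·P(s)/(1 + K_p·P(s)) = 157/(s + 10 + 157) = 157/(s + 167).
Time constant τ = 1/167 = 0.005988 s, so the 2% settling time is about 4τ = 0.024 s.

T_s ≈ 0.024 s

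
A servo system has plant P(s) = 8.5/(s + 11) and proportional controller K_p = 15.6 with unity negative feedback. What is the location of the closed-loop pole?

s = -143.6

Closed-loop transfer function: T(s) = K_p·P(s)/(1 + K_p·P(s)) = 132.6/(s + 11 + 132.6) = 132.6/(s + 143.6).
The closed-loop pole is at s = −143.6.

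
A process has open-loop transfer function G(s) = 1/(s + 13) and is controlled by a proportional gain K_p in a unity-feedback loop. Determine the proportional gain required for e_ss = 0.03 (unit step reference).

K_p = 420

The loop is type 0, so e_ss(step) = 1/(1 + K_pos) with K_pos = K_p·G(0).
G(0) = 0.07692. Require 1/(1 + K_p·0.07692) = 0.03, so 1 + 0.07692·K_p = 33.33.
K_p = (33.33 − 1)/0.07692 = 420.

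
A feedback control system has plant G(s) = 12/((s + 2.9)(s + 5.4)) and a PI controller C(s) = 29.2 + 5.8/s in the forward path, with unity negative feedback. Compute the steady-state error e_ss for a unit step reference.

0

The open loop C(s)G(s) has a pole at the origin (type 1), so the static position error constant is infinite and e_ss = 1/(1+∞) = 0.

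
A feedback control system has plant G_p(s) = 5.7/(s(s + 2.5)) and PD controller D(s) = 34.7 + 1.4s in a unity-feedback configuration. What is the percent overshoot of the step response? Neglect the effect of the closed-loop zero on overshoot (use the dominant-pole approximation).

28.3%

Forward path: (34.7 + 1.4s)·5.7/(s(s+2.5)). The closed-loop characteristic equation is s² + (2.5 + 5.7·1.4)s + 5.7·34.7 = 0.
That is s² + 10.48s + 197.8 = 0, so ω_n = 14.06 rad/s and ζ = 10.48/(2·14.06) = 0.3726.
%OS = 100·exp(−πζ/√(1−ζ²)) = 28.3%.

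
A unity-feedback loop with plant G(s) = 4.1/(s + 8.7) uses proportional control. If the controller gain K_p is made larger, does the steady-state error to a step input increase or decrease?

The position error constant K_pos = K_p·G(0) grows with K_p, and e_ss = 1/(1+K_pos) falls.

decrease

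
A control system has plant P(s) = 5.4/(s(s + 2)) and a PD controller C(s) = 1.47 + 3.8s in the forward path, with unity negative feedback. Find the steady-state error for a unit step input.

0

The open loop C(s)P(s) has a pole at the origin (type 1), so the static position error constant is infinite and e_ss = 1/(1+∞) = 0.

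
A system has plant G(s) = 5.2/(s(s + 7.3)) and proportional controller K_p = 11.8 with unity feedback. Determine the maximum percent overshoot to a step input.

From 1 + K_pG(s) = 0: s² + 7.3s + 61.36 = 0 ⇒ ω_n = 7.833, ζ = 0.466.
%OS = 100·exp(−πζ/√(1−ζ²)) = 100·exp(−π·0.466/√0.7829) = 19.1%.

19.1%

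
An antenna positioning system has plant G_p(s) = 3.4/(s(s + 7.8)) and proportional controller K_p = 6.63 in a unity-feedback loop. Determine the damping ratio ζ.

The closed-loop denominator is s(s+7.8) + 6.63·3.4 = s² + 7.8s + 22.54.
Matching s² + 2ζω_n s + ω_n²: ω_n = √22.54 = 4.748 rad/s and 2ζω_n = 7.8, so ζ = 7.8/(2·4.748) = 0.821.

ζ = 0.821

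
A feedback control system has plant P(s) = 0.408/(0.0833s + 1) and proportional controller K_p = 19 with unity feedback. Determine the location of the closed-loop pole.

s = -105.1

Closed loop: T(s) = K_p·P/(1+K_p·P) = 7.752/(0.0833s + 1 + 7.752), with pole at s = −(1 + 7.752)/0.0833 = −105.1.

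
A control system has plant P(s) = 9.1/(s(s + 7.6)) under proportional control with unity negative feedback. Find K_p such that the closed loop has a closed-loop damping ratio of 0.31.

Closed-loop characteristic equation: s² + 7.6s + K_p·9.1 = 0.
So ω_n = √(9.1K_p) and 2ζω_n = 7.6, giving ζ = 7.6/(2√(9.1K_p)).
Setting ζ = 0.31: √(9.1K_p) = 7.6/(2·0.31) = 12.26, so K_p = 150.3/9.1 = 16.5.

K_p = 16.5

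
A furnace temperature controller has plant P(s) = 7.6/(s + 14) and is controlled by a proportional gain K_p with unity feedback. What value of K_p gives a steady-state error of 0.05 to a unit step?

Steady-state error for a unit step on this type-0 loop is 1/(1 + K_p·P(0)).
P(0) = 0.5429. Require 1/(1 + K_p·0.5429) = 0.05, so 1 + 0.5429·K_p = 20.
K_p = (20 − 1)/0.5429 = 35.

K_p = 35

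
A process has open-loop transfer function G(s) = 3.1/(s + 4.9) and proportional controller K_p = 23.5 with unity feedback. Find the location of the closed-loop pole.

Closed-loop transfer function: T(s) = K_p·G(s)/(1 + K_p·G(s)) = 72.85/(s + 4.9 + 72.85) = 72.85/(s + 77.75).
The closed-loop pole is at s = −77.75.

s = -77.75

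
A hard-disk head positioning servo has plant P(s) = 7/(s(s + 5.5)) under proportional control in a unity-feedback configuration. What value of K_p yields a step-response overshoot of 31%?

From %OS = 100·exp(−πζ/√(1−ζ²)) = 31%, ζ = −ln(0.31)/√(π²+ln²(0.31)) = 0.3493.
Characteristic equation s² + 5.5s + 7K_p = 0 gives ζ = 5.5/(2√(7K_p)).
Setting ζ = 0.3493: √(7K_p) = 5.5/(2·0.3493) = 7.873, so K_p = 61.98/7 = 8.85.

K_p = 8.85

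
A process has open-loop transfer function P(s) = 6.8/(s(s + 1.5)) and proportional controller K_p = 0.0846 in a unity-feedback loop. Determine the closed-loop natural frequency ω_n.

ω_n = 0.758 rad/s

1 + K_p·P(s) = 0 gives s² + 1.5s + 0.5753 = 0.
So ω_n² = 0.5753 ⇒ ω_n = 0.7585 rad/s, and ζ = 1.5/(2ω_n) = 0.989.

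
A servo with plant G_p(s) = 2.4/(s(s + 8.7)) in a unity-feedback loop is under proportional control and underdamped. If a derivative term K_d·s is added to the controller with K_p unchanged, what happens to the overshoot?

With PD the characteristic equation becomes s² + (a + K·K_d)s + K·K_p = 0; the damping term grows, ζ rises, overshoot falls.

decrease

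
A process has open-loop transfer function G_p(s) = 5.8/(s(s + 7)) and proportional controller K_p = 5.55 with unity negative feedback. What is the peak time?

The closed-loop denominator s² + 7s + 32.19 gives ω_n = √32.19 = 5.674 and ζ = 7/(2ω_n) = 0.6169.
Damped frequency ω_d = ω_n√(1−ζ²) = 4.465 rad/s, so peak time T_p = π/ω_d = 0.704 s.

T_p = 0.704 s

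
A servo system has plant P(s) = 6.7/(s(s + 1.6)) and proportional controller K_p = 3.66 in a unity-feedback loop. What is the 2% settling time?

T_s ≈ 5 s

Closed-loop characteristic equation: s² + 1.6s + 24.52 = 0, so ω_n = 4.952 rad/s and ζ = 1.6/(2·4.952) = 0.1616.
2% settling time T_s ≈ 4/(ζω_n) = 4/0.8 = 5 s.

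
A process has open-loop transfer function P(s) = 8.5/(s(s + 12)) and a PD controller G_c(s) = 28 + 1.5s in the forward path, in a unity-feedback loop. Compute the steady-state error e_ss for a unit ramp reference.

0.0504

The loop has one pole at the origin (type 1). Velocity error constant K_v = lim_{s→0} s·G_c(s)P(s) = 28·8.5/12 = 19.83.
Steady-state error to a unit ramp: e_ss = 1/K_v = 0.0504.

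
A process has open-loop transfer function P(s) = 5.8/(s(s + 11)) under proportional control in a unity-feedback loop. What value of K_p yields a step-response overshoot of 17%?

From %OS = 100·exp(−πζ/√(1−ζ²)) = 17%, ζ = −ln(0.17)/√(π²+ln²(0.17)) = 0.4913.
Characteristic equation s² + 11s + 5.8K_p = 0 gives ζ = 11/(2√(5.8K_p)).
Setting ζ = 0.4913: √(5.8K_p) = 11/(2·0.4913) = 11.2, so K_p = 125.3/5.8 = 21.6.

K_p = 21.6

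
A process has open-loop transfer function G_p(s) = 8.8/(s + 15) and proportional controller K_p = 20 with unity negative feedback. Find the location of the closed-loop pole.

Closed-loop transfer function: T(s) = K_p·G_p(s)/(1 + K_p·G_p(s)) = 176/(s + 15 + 176) = 176/(s + 191).
The closed-loop pole is at s = −191.

s = -191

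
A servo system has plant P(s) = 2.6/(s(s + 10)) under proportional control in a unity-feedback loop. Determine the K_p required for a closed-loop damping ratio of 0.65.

Closed-loop characteristic equation: s² + 10s + K_p·2.6 = 0.
So ω_n = √(2.6K_p) and 2ζω_n = 10, giving ζ = 10/(2√(2.6K_p)).
Setting ζ = 0.65: √(2.6K_p) = 10/(2·0.65) = 7.692, so K_p = 59.17/2.6 = 22.8.

K_p = 22.8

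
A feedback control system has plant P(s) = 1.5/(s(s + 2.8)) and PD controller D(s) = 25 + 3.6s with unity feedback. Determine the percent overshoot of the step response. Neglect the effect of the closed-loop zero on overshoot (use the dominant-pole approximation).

5.89%

Forward path: (25 + 3.6s)·1.5/(s(s+2.8)). The closed-loop characteristic equation is s² + (2.8 + 1.5·3.6)s + 1.5·25 = 0.
That is s² + 8.2s + 37.5 = 0, so ω_n = 6.124 rad/s and ζ = 8.2/(2·6.124) = 0.6695.
%OS = 100·exp(−πζ/√(1−ζ²)) = 5.89%.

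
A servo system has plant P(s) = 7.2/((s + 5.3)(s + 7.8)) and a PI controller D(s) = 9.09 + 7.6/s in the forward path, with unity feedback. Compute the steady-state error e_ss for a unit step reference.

0

The open loop D(s)P(s) has a pole at the origin (type 1), so the static position error constant is infinite and e_ss = 1/(1+∞) = 0.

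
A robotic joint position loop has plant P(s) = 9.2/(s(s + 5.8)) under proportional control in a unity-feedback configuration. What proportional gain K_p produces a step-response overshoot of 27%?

From %OS = 100·exp(−πζ/√(1−ζ²)) = 27%, ζ = −ln(0.27)/√(π²+ln²(0.27)) = 0.3847.
Characteristic equation s² + 5.8s + 9.2K_p = 0 gives ζ = 5.8/(2√(9.2K_p)).
Setting ζ = 0.3847: √(9.2K_p) = 5.8/(2·0.3847) = 7.538, so K_p = 56.83/9.2 = 6.18.

K_p = 6.18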